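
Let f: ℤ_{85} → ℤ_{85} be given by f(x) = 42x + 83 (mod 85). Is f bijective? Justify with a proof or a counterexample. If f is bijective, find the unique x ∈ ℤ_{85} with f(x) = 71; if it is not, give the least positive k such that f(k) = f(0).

24

Suppose f(x_1) = f(x_2) in ℤ_{85}. Then 42x_1 + 83 ≡ 42x_2 + 83 (mod 85), therefore 42(x_1 − x_2) ≡ 0 (mod 85).
Since gcd(42, 85) = 1, 42 is invertible modulo 85, so x_1 − x_2 ≡ 0 (mod 85), i.e. x_1 = x_2.
We now compute 42⁻¹ mod 85 explicitly. Euclid's algorithm: 85 = 2·42 + 1; back-substituting gives 1 = 83·42 − 41·85, so 42⁻¹ ≡ 83 (mod 85).
For any y ∈ ℤ_{85}, x = 83(y − 83) mod 85 satisfies f(x) = 42·83(y − 83) + 83 ≡ y (since 42·83 ≡ 1 mod 85). So every y has a preimage.
Therefore f is bijective.
Since f is bijective, we compute f⁻¹(71): solve 42x + 83 ≡ 71 (mod 85), i.e. 42x ≡ 73 (mod 85).
Multiplying by 42⁻¹ = 83 gives x ≡ 83·73 = 6059 = 71·85 + 24 ≡ 24 (mod 85).
Check: f(24) = 42·24 + 83 = 1091 = 12·85 + 71 ≡ 71 (mod 85).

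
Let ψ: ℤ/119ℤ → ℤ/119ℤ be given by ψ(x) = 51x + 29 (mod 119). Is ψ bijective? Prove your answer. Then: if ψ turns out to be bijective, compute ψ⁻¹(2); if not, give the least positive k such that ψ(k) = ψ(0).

By definition, ψ is injective when ψ(x_1) = ψ(x_2) forces x_1 = x_2.
We have gcd(51, 119) = 17 > 1. Taking x_1 = 0 and x_2 = 7: ψ(0) = 29 and ψ(7) = 51·7 + 29 = 386 ≡ 29 (mod 119).
So ψ(0) = ψ(7) while 0 ≠ 7, hence ψ is not injective, hence not bijective.
Since ψ is not bijective, we find the least positive k with ψ(k) = ψ(0): this means 51k ≡ 0 (mod 119), i.e. 119 ∣ 51k. Since gcd(51, 119) = 17, dividing through by 17 this holds exactly when 7 ∣ 3k, and as gcd(3, 7) = 1, exactly when 7 ∣ k.
The smallest positive such k is 7.

7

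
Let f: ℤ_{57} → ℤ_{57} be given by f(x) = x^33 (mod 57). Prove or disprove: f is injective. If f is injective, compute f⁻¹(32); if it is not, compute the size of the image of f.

f(1) = 1^33 = 1.
f(7): Repeated squaring mod 57: 7^1 ≡ 7, 7^2 ≡ 7² = 49, 7^4 ≡ 49² = 2401 ≡ 7, 7^8 ≡ 7² = 49, 7^16 ≡ 49² = 2401 ≡ 7, 7^32 ≡ 7² = 49. Since 33 = 32 + 1, 7^33 ≡ 49·7: 49·7 = 343 ≡ 1. So 7^33 ≡ 1 (mod 57).
So f(1) = f(7) = 1 while 1 ≠ 7, therefore f is not injective.
Since f is not injective, we determine |image(f)|. Computing x^33 mod 57 for each x (by repeated squaring, reducing mod 57 at every step), the values f(0), f(1), …, f(56) are: 0, 1, 50, 12, 49, 26, 30, 1, 56, 30, 46, 20, 18, 46, 50, 27, 7, 26, 18, 19, 20, 12, 31, 11, 45, 49, 20, 18, 49, 8, 39, 37, 8, 12, 46, 26, 45, 37, 38, 39, 31, 50, 30, 7, 11, 39, 37, 11, 27, 1, 56, 27, 31, 8, 45, 7, 56.
The distinct values are {0, 1, 7, 8, 11, 12, 18, 19, 20, 26, 27, 30, 31, 37, 38, 39, 45, 46, 49, 50, 56}; there are 21 of them.

21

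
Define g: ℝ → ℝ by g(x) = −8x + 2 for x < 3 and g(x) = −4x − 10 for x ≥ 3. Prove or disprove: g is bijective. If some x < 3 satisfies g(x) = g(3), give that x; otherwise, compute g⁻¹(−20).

11/4

Both pieces are strictly decreasing (slopes −8 and −4), so each is injective on its own interval.
The left piece maps (−∞, 3) onto (−22, ∞); the right piece maps [3, ∞) onto (−∞, −22].
Since −22 = −22, the images partition ℝ: g is injective and surjective, hence bijective.
Because the two images are disjoint, no x < 3 has g(x) = g(3), so we compute g⁻¹(−20): −20 lies in (−22, ∞), so solve −8x + 2 = −20: x = (−20 − 2)/(−8) = 11/4.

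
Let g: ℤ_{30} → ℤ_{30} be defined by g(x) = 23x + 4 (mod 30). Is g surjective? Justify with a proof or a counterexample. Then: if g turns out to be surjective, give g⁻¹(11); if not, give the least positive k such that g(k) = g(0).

29

Since gcd(23, 30) = 1, 23 is invertible modulo 30. Euclid's algorithm: 30 = 1·23 + 7, 23 = 3·7 + 2, 7 = 3·2 + 1; back-substituting gives 1 = 17·23 − 13·30, so 23⁻¹ ≡ 17 (mod 30).
For any y ∈ ℤ_{30}, x = 17(y − 4) mod 30 satisfies g(x) = 23·17(y − 4) + 4 ≡ y (since 23·17 ≡ 1 mod 30). So every y has a preimage.
Thus g is surjective.
Since g is surjective, we find g⁻¹(11): we need 23x ≡ 11 − 4 ≡ 7 (mod 30). Using 23⁻¹ = 17: x ≡ 17·7 = 119 = 3·30 + 29, so x = 29.
Check: g(29) = 23·29 + 4 = 671 = 22·30 + 11 ≡ 11 (mod 30).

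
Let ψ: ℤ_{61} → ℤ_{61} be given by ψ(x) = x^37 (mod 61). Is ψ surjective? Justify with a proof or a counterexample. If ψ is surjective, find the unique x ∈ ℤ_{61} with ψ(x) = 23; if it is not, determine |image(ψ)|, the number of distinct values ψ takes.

33

Since 61 is prime, the nonzero elements of ℤ_{61} form a cyclic group of order 60.
As gcd(37, 60) = 1, raising to the 37th power is a bijection on this group: if a^37 ≡ b^37 then (ab^{−1})^37 = 1, and the only element of order dividing gcd(37, 60) = 1 is 1, so a = b.
With ψ(0) = 0 this makes ψ injective on all of ℤ_{61}, hence bijective (finite equal-size domain and codomain). In particular ψ is surjective.
Since ψ is surjective, we find the preimage of 23. The inverse of x ↦ x^37 on (ℤ_{61})^× is x ↦ x^13, because 37·13 = 481 = 8·60 + 1 ≡ 1 (mod 60) and x^{60} = 1 for x ≠ 0 (Fermat). So ψ⁻¹(23) = 23^13 mod 61.
Repeated squaring mod 61: 23^1 ≡ 23, 23^2 ≡ 23² = 529 ≡ 41, 23^4 ≡ 41² = 1681 ≡ 34, 23^8 ≡ 34² = 1156 ≡ 58. Since 13 = 8 + 4 + 1, 23^13 ≡ 58·34·23: 58·34 = 1972 ≡ 20, then 20·23 = 460 ≡ 33. So 23^13 ≡ 33 (mod 61).
Hence ψ⁻¹(23) = 33.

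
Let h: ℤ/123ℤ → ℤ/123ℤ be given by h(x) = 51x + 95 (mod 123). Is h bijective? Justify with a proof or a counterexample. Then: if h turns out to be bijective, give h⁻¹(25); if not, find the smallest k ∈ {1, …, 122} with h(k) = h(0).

41

We have gcd(51, 123) = 3 > 1. Taking a = 0 and b = 41: h(0) = 95 and h(41) = 51·41 + 95 = 2186 ≡ 95 (mod 123).
So h(0) = h(41) while 0 ≠ 41, hence h is not injective, hence not bijective.
Since h is not bijective, we find the least positive k with h(k) = h(0): this means 51k ≡ 0 (mod 123), i.e. 123 ∣ 51k. Since gcd(51, 123) = 3, dividing through by 3 this holds exactly when 41 ∣ 17k, and as gcd(17, 41) = 1, exactly when 41 ∣ k.
The smallest positive such k is 41.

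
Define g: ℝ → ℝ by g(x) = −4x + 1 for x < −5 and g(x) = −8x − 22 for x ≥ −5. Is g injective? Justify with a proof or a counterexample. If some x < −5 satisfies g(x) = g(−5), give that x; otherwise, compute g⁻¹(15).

Both pieces are strictly decreasing (slopes −4 and −8), so each is injective on its own interval.
The left piece maps (−∞, −5) onto (21, ∞); the right piece maps [−5, ∞) onto (−∞, 18].
These images are disjoint, so no value is attained by both pieces. Hence g is injective.
Because the two images are disjoint, no x < −5 has g(x) = g(−5), so we compute g⁻¹(15): 15 lies in (−∞, 18], so solve −8x − 22 = 15: x = (15 + 22)/(−8) = −37/8.

-37/8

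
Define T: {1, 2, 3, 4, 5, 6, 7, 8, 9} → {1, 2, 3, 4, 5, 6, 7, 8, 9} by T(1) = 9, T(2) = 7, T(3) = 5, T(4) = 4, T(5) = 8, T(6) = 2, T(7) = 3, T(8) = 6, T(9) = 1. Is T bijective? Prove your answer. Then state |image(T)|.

The values 9, 7, 5, 4, 8, 2, 3, 6, 1 are a permutation of {1, 2, 3, 4, 5, 6, 7, 8, 9}: each element appears exactly once.
So T is injective and surjective, hence bijective.
The image of T is {1, 2, 3, 4, 5, 6, 7, 8, 9}, which has 9 elements.

9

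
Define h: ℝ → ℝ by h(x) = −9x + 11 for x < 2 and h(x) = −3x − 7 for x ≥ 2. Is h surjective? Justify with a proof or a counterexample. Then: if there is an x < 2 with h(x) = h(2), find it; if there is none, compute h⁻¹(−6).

Both pieces are strictly decreasing (slopes −9 and −3), so each is injective on its own interval.
The left piece maps (−∞, 2) onto (−7, ∞); the right piece maps [2, ∞) onto (−∞, −13].
The union (−7, ∞) ∪ (−∞, −13] omits the interval between −7 and −13; in particular −7 has no preimage. So h is not surjective.
Because the two images are disjoint, no x < 2 has h(x) = h(2), so we compute h⁻¹(−6): −6 lies in (−7, ∞), so solve −9x + 11 = −6: x = (−6 − 11)/(−9) = 17/9.

17/9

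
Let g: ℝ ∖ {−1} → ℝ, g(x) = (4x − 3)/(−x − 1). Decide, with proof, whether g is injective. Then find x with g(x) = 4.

-1/8

Suppose g(x_1) = g(x_2). Cross-multiplying: (4x_1 − 3)(−x_2 − 1) = (4x_2 − 3)(−x_1 − 1).
Expanding both sides and cancelling the symmetric terms leaves −7·(x_1 − x_2) = 0. Since −7 ≠ 0, x_1 = x_2. Therefore g is injective.
Solving g(x) = 4: cross-multiplying gives 4x − 3 = 4(−x − 1), which rearranges to 8x = −1, so x = −1/8.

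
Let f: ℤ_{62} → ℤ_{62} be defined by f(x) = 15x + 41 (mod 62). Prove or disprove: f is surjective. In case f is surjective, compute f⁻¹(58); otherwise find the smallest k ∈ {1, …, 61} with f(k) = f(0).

By definition, surjectivity means every element of the codomain has a preimage under f.
Since gcd(15, 62) = 1, 15 is invertible modulo 62. Euclid's algorithm: 62 = 4·15 + 2, 15 = 7·2 + 1; back-substituting gives 1 = 29·15 − 7·62, so 15⁻¹ ≡ 29 (mod 62).
For any y ∈ ℤ_{62}, x = 29(y − 41) mod 62 satisfies f(x) = 15·29(y − 41) + 41 ≡ y (since 15·29 ≡ 1 mod 62). So every y has a preimage.
Therefore f is surjective.
Since f is surjective, we compute f⁻¹(58): solve 15x + 41 ≡ 58 (mod 62), i.e. 15x ≡ 17 (mod 62).
Multiplying by 15⁻¹ = 29 gives x ≡ 29·17 = 493 = 7·62 + 59 ≡ 59 (mod 62).
Check: f(59) = 15·59 + 41 = 926 = 14·62 + 58 ≡ 58 (mod 62).

59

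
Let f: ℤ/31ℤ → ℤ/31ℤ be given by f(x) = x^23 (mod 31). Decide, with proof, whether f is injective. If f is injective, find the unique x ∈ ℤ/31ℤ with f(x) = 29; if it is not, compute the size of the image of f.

27

Since 31 is prime, the nonzero elements of ℤ/31ℤ form a cyclic group of order 30.
As gcd(23, 30) = 1, raising to the 23rd power is a bijection on this group: if u^23 ≡ v^23 then (uv^{−1})^23 = 1, and the only element of order dividing gcd(23, 30) = 1 is 1, so u = v.
With f(0) = 0 this makes f injective on all of ℤ/31ℤ, hence bijective (finite equal-size domain and codomain). In particular f is injective.
Since f is injective, we find the preimage of 29. The inverse of x ↦ x^23 on (ℤ/31ℤ)^× is x ↦ x^17, because 23·17 = 391 = 13·30 + 1 ≡ 1 (mod 30) and x^{30} = 1 for x ≠ 0 (Fermat). So f⁻¹(29) = 29^17 mod 31.
Repeated squaring mod 31: 29^1 ≡ 29, 29^2 ≡ 29² = 841 ≡ 4, 29^4 ≡ 4² = 16, 29^8 ≡ 16² = 256 ≡ 8, 29^16 ≡ 8² = 64 ≡ 2. Since 17 = 16 + 1, 29^17 ≡ 2·29: 2·29 = 58 ≡ 27. So 29^17 ≡ 27 (mod 31).
Hence f⁻¹(29) = 27.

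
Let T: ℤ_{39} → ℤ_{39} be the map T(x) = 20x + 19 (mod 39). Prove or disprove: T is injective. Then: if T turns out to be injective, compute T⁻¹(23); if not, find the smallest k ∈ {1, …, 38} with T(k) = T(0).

If T(a) = T(b), then 20a ≡ 20b (mod 39). Because gcd(20, 39) = 1, we may cancel 20 to get a ≡ b (mod 39).
So T is injective.
We now compute 20⁻¹ mod 39 explicitly. Euclid's algorithm: 39 = 1·20 + 19, 20 = 1·19 + 1; back-substituting gives 1 = 2·20 − 1·39, so 20⁻¹ ≡ 2 (mod 39).
Since T is injective, we compute T⁻¹(23): solve 20x + 19 ≡ 23 (mod 39), i.e. 20x ≡ 4 (mod 39).
Multiplying by 20⁻¹ = 2 gives x ≡ 2·4 = 8 ≡ 8 (mod 39).
Check: T(8) = 20·8 + 19 = 179 = 4·39 + 23 ≡ 23 (mod 39).

8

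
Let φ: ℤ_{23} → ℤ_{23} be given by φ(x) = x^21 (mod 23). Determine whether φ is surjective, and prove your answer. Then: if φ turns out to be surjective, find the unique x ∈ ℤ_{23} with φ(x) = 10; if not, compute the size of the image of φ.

Since 23 is prime, the nonzero elements of ℤ_{23} form a cyclic group of order 22.
As gcd(21, 22) = 1, raising to the 21st power is a bijection on this group: if u^21 ≡ v^21 then (uv^{−1})^21 = 1, and the only element of order dividing gcd(21, 22) = 1 is 1, so u = v.
With φ(0) = 0 this makes φ injective on all of ℤ_{23}, hence bijective (finite equal-size domain and codomain). In particular φ is surjective.
Since φ is surjective, we find the preimage of 10. The inverse of x ↦ x^21 on (ℤ_{23})^× is x ↦ x^21, because 21·21 = 441 = 20·22 + 1 ≡ 1 (mod 22) and x^{22} = 1 for x ≠ 0 (Fermat). So φ⁻¹(10) = 10^21 mod 23.
Repeated squaring mod 23: 10^1 ≡ 10, 10^2 ≡ 10² = 100 ≡ 8, 10^4 ≡ 8² = 64 ≡ 18, 10^8 ≡ 18² = 324 ≡ 2, 10^16 ≡ 2² = 4. Since 21 = 16 + 4 + 1, 10^21 ≡ 4·18·10: 4·18 = 72 ≡ 3, then 3·10 = 30 ≡ 7. So 10^21 ≡ 7 (mod 23).
Hence φ⁻¹(10) = 7.

7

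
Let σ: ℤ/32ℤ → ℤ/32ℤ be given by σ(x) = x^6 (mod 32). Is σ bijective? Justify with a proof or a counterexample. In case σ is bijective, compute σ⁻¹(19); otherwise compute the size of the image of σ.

σ(0) = 0^6 = 0.
σ(2): Repeated squaring mod 32: 2^1 ≡ 2, 2^2 ≡ 2² = 4, 2^4 ≡ 4² = 16. Since 6 = 4 + 2, 2^6 ≡ 16·4: 16·4 = 64 ≡ 0. So 2^6 ≡ 0 (mod 32).
So σ(0) = σ(2) = 0 while 0 ≠ 2, hence σ is not injective, hence not bijective.
Since σ is not bijective, we determine |image(σ)|. Computing x^6 mod 32 for each x (by repeated squaring, reducing mod 32 at every step), the values σ(0), σ(1), …, σ(31) are: 0, 1, 0, 25, 0, 9, 0, 17, 0, 17, 0, 9, 0, 25, 0, 1, 0, 1, 0, 25, 0, 9, 0, 17, 0, 17, 0, 9, 0, 25, 0, 1.
The distinct values are {0, 1, 9, 17, 25}; there are 5 of them.

5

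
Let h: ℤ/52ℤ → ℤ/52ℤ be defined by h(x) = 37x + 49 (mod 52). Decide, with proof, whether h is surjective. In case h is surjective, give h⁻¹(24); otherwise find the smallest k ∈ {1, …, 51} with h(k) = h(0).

Since gcd(37, 52) = 1, 37 is invertible modulo 52. Euclid's algorithm: 52 = 1·37 + 15, 37 = 2·15 + 7, 15 = 2·7 + 1; back-substituting gives 1 = 45·37 − 32·52, so 37⁻¹ ≡ 45 (mod 52).
Then y ↦ 45(y − 49) is a two-sided inverse to h, so every y ∈ ℤ/52ℤ has a preimage.
Thus h is surjective.
Since h is surjective, we compute h⁻¹(24): solve 37x + 49 ≡ 24 (mod 52), i.e. 37x ≡ 27 (mod 52).
Multiplying by 37⁻¹ = 45 gives x ≡ 45·27 = 1215 = 23·52 + 19 ≡ 19 (mod 52).
Check: h(19) = 37·19 + 49 = 752 = 14·52 + 24 ≡ 24 (mod 52).

19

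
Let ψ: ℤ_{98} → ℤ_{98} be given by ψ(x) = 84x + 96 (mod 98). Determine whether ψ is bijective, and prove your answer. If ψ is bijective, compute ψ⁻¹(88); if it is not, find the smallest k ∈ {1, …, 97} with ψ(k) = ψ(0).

Recall that injectivity means: for all x_1, x_2 in the domain, ψ(x_1) = ψ(x_2) implies x_1 = x_2.
We have gcd(84, 98) = 14 > 1. Taking x_1 = 0 and x_2 = 7: ψ(0) = 96 and ψ(7) = 84·7 + 96 = 684 ≡ 96 (mod 98).
So ψ(0) = ψ(7) while 0 ≠ 7, therefore ψ is not injective, hence not bijective.
Since ψ is not bijective, we find the least positive k with ψ(k) = ψ(0): this means 84k ≡ 0 (mod 98), i.e. 98 ∣ 84k. Since gcd(84, 98) = 14, dividing through by 14 this holds exactly when 7 ∣ 6k, and as gcd(6, 7) = 1, exactly when 7 ∣ k.
The smallest positive such k is 7.

7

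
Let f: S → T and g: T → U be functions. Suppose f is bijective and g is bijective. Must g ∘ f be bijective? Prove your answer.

bijective

Injectivity: if g(f(s)) = g(f(t)) then f(s) = f(t) (g injective) so s = t (f injective).
Surjectivity: for c ∈ U pick b with g(b) = c, then a with f(a) = b; then (g ∘ f)(a) = c.
Therefore g ∘ f is bijective.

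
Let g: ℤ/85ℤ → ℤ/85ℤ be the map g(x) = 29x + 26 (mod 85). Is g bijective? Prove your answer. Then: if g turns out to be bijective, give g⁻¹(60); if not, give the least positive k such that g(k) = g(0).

51

Recall: g is injective when g(u) = g(v) forces u = v.
Suppose g(u) = g(v) in ℤ/85ℤ. Then 29u + 26 ≡ 29v + 26 (mod 85), hence 29(u − v) ≡ 0 (mod 85).
Since gcd(29, 85) = 1, 29 is invertible modulo 85, therefore u − v ≡ 0 (mod 85), i.e. u = v.
We now compute 29⁻¹ mod 85 explicitly. Euclid's algorithm: 85 = 2·29 + 27, 29 = 1·27 + 2, 27 = 13·2 + 1; back-substituting gives 1 = 44·29 − 15·85, so 29⁻¹ ≡ 44 (mod 85).
Then y ↦ 44(y − 26) is a two-sided inverse to g, so every y ∈ ℤ/85ℤ has a preimage.
Hence g is bijective.
Since g is bijective, we find g⁻¹(60): we need 29x ≡ 60 − 26 ≡ 34 (mod 85). Using 29⁻¹ = 44: x ≡ 44·34 = 1496 = 17·85 + 51, so x = 51.
Check: g(51) = 29·51 + 26 = 1505 = 17·85 + 60 ≡ 60 (mod 85).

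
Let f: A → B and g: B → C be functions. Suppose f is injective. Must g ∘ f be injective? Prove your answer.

not injective

No. Take A = B = C = {0, 1}, f = identity (injective), and g(x) = 0 for every x.
Then (g ∘ f)(0) = 0 = (g ∘ f)(1) with 0 ≠ 1, so g ∘ f is not injective.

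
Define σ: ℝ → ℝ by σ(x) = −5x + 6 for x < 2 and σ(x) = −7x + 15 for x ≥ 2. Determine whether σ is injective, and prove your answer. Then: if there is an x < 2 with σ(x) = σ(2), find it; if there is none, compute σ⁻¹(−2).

Both pieces are strictly decreasing (slopes −5 and −7), so each is injective on its own interval.
The left piece maps (−∞, 2) onto (−4, ∞); the right piece maps [2, ∞) onto (−∞, 1].
These images overlap. In particular σ(2) = 1 (right piece), and solving −5x + 6 = 1 on the left piece gives x = 1 < 2.
So σ(1) = σ(2) with 1 ≠ 2, and σ is not injective. This x = 1 is the requested value below 2.

1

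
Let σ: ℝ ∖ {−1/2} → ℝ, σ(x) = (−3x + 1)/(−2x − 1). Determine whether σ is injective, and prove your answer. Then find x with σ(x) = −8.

-7/19

Suppose σ(a) = σ(b). Cross-multiplying: (−3a + 1)(−2b − 1) = (−3b + 1)(−2a − 1).
Expanding both sides and cancelling the symmetric terms leaves 5·(a − b) = 0. Since 5 ≠ 0, a = b. Hence σ is injective.
Solving σ(x) = −8: cross-multiplying gives −3x + 1 = −8(−2x − 1), which rearranges to −19x = 7, so x = −7/19.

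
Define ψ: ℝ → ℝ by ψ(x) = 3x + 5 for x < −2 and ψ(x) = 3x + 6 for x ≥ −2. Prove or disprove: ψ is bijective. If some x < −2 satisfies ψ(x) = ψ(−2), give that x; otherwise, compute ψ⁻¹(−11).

-16/3

Both pieces are strictly increasing (slopes 3 and 3), so each is injective on its own interval.
The left piece maps (−∞, −2) onto (−∞, −1); the right piece maps [−2, ∞) onto [0, ∞).
The images leave a gap (−1 has no preimage), so ψ is not surjective, hence not bijective.
Because the two images are disjoint, no x < −2 has ψ(x) = ψ(−2), so we compute ψ⁻¹(−11): −11 lies in (−∞, −1), so solve 3x + 5 = −11: x = (−11 − 5)/3 = −16/3.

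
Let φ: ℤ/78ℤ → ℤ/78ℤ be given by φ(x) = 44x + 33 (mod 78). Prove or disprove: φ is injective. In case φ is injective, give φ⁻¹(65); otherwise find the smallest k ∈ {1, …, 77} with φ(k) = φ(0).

39

We have gcd(44, 78) = 2 > 1. Taking u = 0 and v = 39: φ(0) = 33 and φ(39) = 44·39 + 33 = 1749 ≡ 33 (mod 78).
So φ(0) = φ(39) while 0 ≠ 39, therefore φ is not injective.
Since φ is not injective, we find the least positive k with φ(k) = φ(0): this means 44k ≡ 0 (mod 78), i.e. 78 ∣ 44k. Since gcd(44, 78) = 2, dividing through by 2 this holds exactly when 39 ∣ 22k, and as gcd(22, 39) = 1, exactly when 39 ∣ k.
The smallest positive such k is 39.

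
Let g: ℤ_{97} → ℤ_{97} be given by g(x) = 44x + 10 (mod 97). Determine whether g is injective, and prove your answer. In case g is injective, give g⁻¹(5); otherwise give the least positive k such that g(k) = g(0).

Suppose g(s) = g(t) in ℤ_{97}. Then 44s + 10 ≡ 44t + 10 (mod 97), therefore 44(s − t) ≡ 0 (mod 97).
Since gcd(44, 97) = 1, 44 is invertible modulo 97, so s − t ≡ 0 (mod 97), i.e. s = t.
Thus g is injective.
We now compute 44⁻¹ mod 97 explicitly. Euclid's algorithm: 97 = 2·44 + 9, 44 = 4·9 + 8, 9 = 1·8 + 1; back-substituting gives 1 = 86·44 − 39·97, so 44⁻¹ ≡ 86 (mod 97).
Since g is injective, we find g⁻¹(5): we need 44x ≡ 5 − 10 ≡ 92 (mod 97). Using 44⁻¹ = 86: x ≡ 86·92 = 7912 = 81·97 + 55, so x = 55.
Check: g(55) = 44·55 + 10 = 2430 = 25·97 + 5 ≡ 5 (mod 97).

55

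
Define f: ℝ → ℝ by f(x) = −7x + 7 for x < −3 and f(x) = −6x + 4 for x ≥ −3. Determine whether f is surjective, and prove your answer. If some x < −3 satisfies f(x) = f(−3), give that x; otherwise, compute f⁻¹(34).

Both pieces are strictly decreasing (slopes −7 and −6), so each is injective on its own interval.
The left piece maps (−∞, −3) onto (28, ∞); the right piece maps [−3, ∞) onto (−∞, 22].
The union (28, ∞) ∪ (−∞, 22] omits the interval between 28 and 22; in particular 28 has no preimage. So f is not surjective.
Because the two images are disjoint, no x < −3 has f(x) = f(−3), so we compute f⁻¹(34): 34 lies in (28, ∞), so solve −7x + 7 = 34: x = (34 − 7)/(−7) = −27/7.

-27/7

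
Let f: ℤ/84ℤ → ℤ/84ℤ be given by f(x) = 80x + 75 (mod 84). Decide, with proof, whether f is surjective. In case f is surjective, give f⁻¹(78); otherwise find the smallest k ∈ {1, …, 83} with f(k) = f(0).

21

Since gcd(80, 84) = 4, we have 80x ≡ 0 (mod 4) for all x, so f(x) ≡ 3 (mod 4).
But 0 ≢ 3 (mod 4), so 0 ∈ ℤ/84ℤ has no preimage. Thus f is not surjective.
Since f is not surjective, we find the least positive k with f(k) = f(0): this means 80k ≡ 0 (mod 84), i.e. 84 ∣ 80k. Since gcd(80, 84) = 4, dividing through by 4 this holds exactly when 21 ∣ 20k, and as gcd(20, 21) = 1, exactly when 21 ∣ k.
The smallest positive such k is 21.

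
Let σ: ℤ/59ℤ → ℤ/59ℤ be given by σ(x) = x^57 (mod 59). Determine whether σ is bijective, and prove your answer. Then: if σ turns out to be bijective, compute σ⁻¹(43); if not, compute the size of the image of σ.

Since 59 is prime, the nonzero elements of ℤ/59ℤ form a cyclic group of order 58.
As gcd(57, 58) = 1, raising to the 57th power is a bijection on this group: if u^57 ≡ v^57 then (uv^{−1})^57 = 1, and the only element of order dividing gcd(57, 58) = 1 is 1, so u = v.
With σ(0) = 0 this makes σ injective on all of ℤ/59ℤ, hence bijective (finite equal-size domain and codomain). In particular σ is bijective.
Since σ is bijective, we find the preimage of 43. The inverse of x ↦ x^57 on (ℤ/59ℤ)^× is x ↦ x^57, because 57·57 = 3249 = 56·58 + 1 ≡ 1 (mod 58) and x^{58} = 1 for x ≠ 0 (Fermat). So σ⁻¹(43) = 43^57 mod 59.
Repeated squaring mod 59: 43^1 ≡ 43, 43^2 ≡ 43² = 1849 ≡ 20, 43^4 ≡ 20² = 400 ≡ 46, 43^8 ≡ 46² = 2116 ≡ 51, 43^16 ≡ 51² = 2601 ≡ 5, 43^32 ≡ 5² = 25. Since 57 = 32 + 16 + 8 + 1, 43^57 ≡ 25·5·51·43: 25·5 = 125 ≡ 7, then 7·51 = 357 ≡ 3, then 3·43 = 129 ≡ 11. So 43^57 ≡ 11 (mod 59).
Hence σ⁻¹(43) = 11.

11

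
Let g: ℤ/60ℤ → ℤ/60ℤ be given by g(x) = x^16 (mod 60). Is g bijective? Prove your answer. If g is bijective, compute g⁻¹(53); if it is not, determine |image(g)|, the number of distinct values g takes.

8

g(2): Repeated squaring mod 60: 2^1 ≡ 2, 2^2 ≡ 2² = 4, 2^4 ≡ 4² = 16, 2^8 ≡ 16² = 256 ≡ 16, 2^16 ≡ 16² = 256 ≡ 16. So 2^16 ≡ 16 (mod 60).
g(4): Repeated squaring mod 60: 4^1 ≡ 4, 4^2 ≡ 4² = 16, 4^4 ≡ 16² = 256 ≡ 16, 4^8 ≡ 16² = 256 ≡ 16, 4^16 ≡ 16² = 256 ≡ 16. So 4^16 ≡ 16 (mod 60).
So g(2) = g(4) = 16 while 2 ≠ 4, so g is not injective, hence not bijective.
Since g is not bijective, we determine |image(g)|. Computing x^16 mod 60 for each x (by repeated squaring, reducing mod 60 at every step), the values g(0), g(1), …, g(59) are: 0, 1, 16, 21, 16, 25, 36, 1, 16, 21, 40, 1, 36, 1, 16, 45, 16, 1, 36, 1, 40, 21, 16, 1, 36, 25, 16, 21, 16, 1, 0, 1, 16, 21, 16, 25, 36, 1, 16, 21, 40, 1, 36, 1, 16, 45, 16, 1, 36, 1, 40, 21, 16, 1, 36, 25, 16, 21, 16, 1.
The distinct values are {0, 1, 16, 21, 25, 36, 40, 45}; there are 8 of them.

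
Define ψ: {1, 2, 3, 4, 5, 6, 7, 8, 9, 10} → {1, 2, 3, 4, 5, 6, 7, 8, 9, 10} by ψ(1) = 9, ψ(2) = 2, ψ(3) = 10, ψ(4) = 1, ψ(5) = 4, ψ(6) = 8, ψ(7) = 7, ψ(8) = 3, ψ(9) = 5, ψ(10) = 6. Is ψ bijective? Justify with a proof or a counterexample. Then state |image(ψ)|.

The values 9, 2, 10, 1, 4, 8, 7, 3, 5, 6 are a permutation of {1, 2, 3, 4, 5, 6, 7, 8, 9, 10}: each element appears exactly once.
So ψ is injective and surjective, hence bijective.
The image of ψ is {1, 2, 3, 4, 5, 6, 7, 8, 9, 10}, which has 10 elements.

10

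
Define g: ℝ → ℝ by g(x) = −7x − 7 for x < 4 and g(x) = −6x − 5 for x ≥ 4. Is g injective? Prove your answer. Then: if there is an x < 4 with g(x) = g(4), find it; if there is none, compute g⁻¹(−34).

Both pieces are strictly decreasing (slopes −7 and −6), so each is injective on its own interval.
The left piece maps (−∞, 4) onto (−35, ∞); the right piece maps [4, ∞) onto (−∞, −29].
These images overlap. In particular g(4) = −29 (right piece), and solving −7x − 7 = −29 on the left piece gives x = 22/7 < 4.
So g(22/7) = g(4) with 22/7 ≠ 4, and g is not injective. This x = 22/7 is the requested value below 4.

22/7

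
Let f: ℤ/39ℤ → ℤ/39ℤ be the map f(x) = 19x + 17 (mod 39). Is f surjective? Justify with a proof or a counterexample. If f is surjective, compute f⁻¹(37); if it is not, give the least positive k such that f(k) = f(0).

38

Since gcd(19, 39) = 1, 19 is invertible modulo 39. Euclid's algorithm: 39 = 2·19 + 1; back-substituting gives 1 = 37·19 − 18·39, so 19⁻¹ ≡ 37 (mod 39).
Then y ↦ 37(y − 17) is a two-sided inverse to f, so every y ∈ ℤ/39ℤ has a preimage.
So f is surjective.
Since f is surjective, we compute f⁻¹(37): solve 19x + 17 ≡ 37 (mod 39), i.e. 19x ≡ 20 (mod 39).
Multiplying by 19⁻¹ = 37 gives x ≡ 37·20 = 740 = 18·39 + 38 ≡ 38 (mod 39).
Check: f(38) = 19·38 + 17 = 739 = 18·39 + 37 ≡ 37 (mod 39).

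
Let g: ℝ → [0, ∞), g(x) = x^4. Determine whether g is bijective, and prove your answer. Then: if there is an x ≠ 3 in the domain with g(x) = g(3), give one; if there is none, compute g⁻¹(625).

g(3) = 81 = (−3)^4 = g(−3) (since 4 is even), with 3 ≠ −3. So g is not injective, hence not bijective.
For the follow-up, such an x exists: taking x = −3 ∈ ℝ gives g(−3) = 81 = g(3) with −3 ≠ 3.

-3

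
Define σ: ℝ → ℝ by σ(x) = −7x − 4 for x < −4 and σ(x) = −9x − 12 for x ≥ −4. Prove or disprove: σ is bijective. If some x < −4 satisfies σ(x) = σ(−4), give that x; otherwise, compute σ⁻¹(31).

-5

Both pieces are strictly decreasing (slopes −7 and −9), so each is injective on its own interval.
The left piece maps (−∞, −4) onto (24, ∞); the right piece maps [−4, ∞) onto (−∞, 24].
Since 24 = 24, the images partition ℝ: σ is injective and surjective, hence bijective.
Because the two images are disjoint, no x < −4 has σ(x) = σ(−4), so we compute σ⁻¹(31): 31 lies in (24, ∞), so solve −7x − 4 = 31: x = (31 + 4)/(−7) = −5.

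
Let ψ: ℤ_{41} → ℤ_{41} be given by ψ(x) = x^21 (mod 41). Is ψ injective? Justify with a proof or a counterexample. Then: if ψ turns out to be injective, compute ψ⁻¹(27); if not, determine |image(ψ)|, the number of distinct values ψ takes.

Since 41 is prime, the nonzero elements of ℤ_{41} form a cyclic group of order 40.
As gcd(21, 40) = 1, raising to the 21st power is a bijection on this group: if u^21 ≡ v^21 then (uv^{−1})^21 = 1, and the only element of order dividing gcd(21, 40) = 1 is 1, so u = v.
With ψ(0) = 0 this makes ψ injective on all of ℤ_{41}, hence bijective (finite equal-size domain and codomain). In particular ψ is injective.
Since ψ is injective, we find the preimage of 27. The inverse of x ↦ x^21 on (ℤ_{41})^× is x ↦ x^21, because 21·21 = 441 = 11·40 + 1 ≡ 1 (mod 40) and x^{40} = 1 for x ≠ 0 (Fermat). So ψ⁻¹(27) = 27^21 mod 41.
Repeated squaring mod 41: 27^1 ≡ 27, 27^2 ≡ 27² = 729 ≡ 32, 27^4 ≡ 32² = 1024 ≡ 40, 27^8 ≡ 40² = 1600 ≡ 1, 27^16 ≡ 1² = 1. Since 21 = 16 + 4 + 1, 27^21 ≡ 1·40·27: 1·40 = 40, then 40·27 = 1080 ≡ 14. So 27^21 ≡ 14 (mod 41).
Hence ψ⁻¹(27) = 14.

14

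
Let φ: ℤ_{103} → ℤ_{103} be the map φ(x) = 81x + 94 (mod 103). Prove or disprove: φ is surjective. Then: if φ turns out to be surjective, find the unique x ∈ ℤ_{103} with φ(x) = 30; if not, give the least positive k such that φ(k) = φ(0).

31

Since gcd(81, 103) = 1, 81 is invertible modulo 103. Euclid's algorithm: 103 = 1·81 + 22, 81 = 3·22 + 15, 22 = 1·15 + 7, 15 = 2·7 + 1; back-substituting gives 1 = 14·81 − 11·103, so 81⁻¹ ≡ 14 (mod 103).
For any y ∈ ℤ_{103}, x = 14(y − 94) mod 103 satisfies φ(x) = 81·14(y − 94) + 94 ≡ y (since 81·14 ≡ 1 mod 103). So every y has a preimage.
Thus φ is surjective.
Since φ is surjective, we find φ⁻¹(30): we need 81x ≡ 30 − 94 ≡ 39 (mod 103). Using 81⁻¹ = 14: x ≡ 14·39 = 546 = 5·103 + 31, so x = 31.
Check: φ(31) = 81·31 + 94 = 2605 = 25·103 + 30 ≡ 30 (mod 103).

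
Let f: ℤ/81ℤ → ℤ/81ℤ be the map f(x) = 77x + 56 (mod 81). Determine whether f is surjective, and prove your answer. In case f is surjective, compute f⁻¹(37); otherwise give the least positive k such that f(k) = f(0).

By definition, f is surjective if every y in the codomain equals f(x) for some x in the domain.
Since gcd(77, 81) = 1, 77 is invertible modulo 81. Euclid's algorithm: 81 = 1·77 + 4, 77 = 19·4 + 1; back-substituting gives 1 = 20·77 − 19·81, so 77⁻¹ ≡ 20 (mod 81).
For any y ∈ ℤ/81ℤ, x = 20(y − 56) mod 81 satisfies f(x) = 77·20(y − 56) + 56 ≡ y (since 77·20 ≡ 1 mod 81). So every y has a preimage.
Hence f is surjective.
Since f is surjective, we find f⁻¹(37): we need 77x ≡ 37 − 56 ≡ 62 (mod 81). Using 77⁻¹ = 20: x ≡ 20·62 = 1240 = 15·81 + 25, so x = 25.
Check: f(25) = 77·25 + 56 = 1981 = 24·81 + 37 ≡ 37 (mod 81).

25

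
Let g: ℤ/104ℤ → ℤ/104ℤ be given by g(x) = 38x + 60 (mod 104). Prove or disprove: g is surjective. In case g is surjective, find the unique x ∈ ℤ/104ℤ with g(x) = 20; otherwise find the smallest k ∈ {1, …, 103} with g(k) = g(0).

By definition, g is surjective if every y in the codomain equals g(x) for some x in the domain.
Since gcd(38, 104) = 2, we have 38x ≡ 0 (mod 2) for all x, so g(x) ≡ 0 (mod 2).
But 1 ≢ 0 (mod 2), so 1 ∈ ℤ/104ℤ has no preimage. Therefore g is not surjective.
Since g is not surjective, we find the least positive k with g(k) = g(0): this means 38k ≡ 0 (mod 104), i.e. 104 ∣ 38k. Since gcd(38, 104) = 2, dividing through by 2 this holds exactly when 52 ∣ 19k, and as gcd(19, 52) = 1, exactly when 52 ∣ k.
The smallest positive such k is 52.

52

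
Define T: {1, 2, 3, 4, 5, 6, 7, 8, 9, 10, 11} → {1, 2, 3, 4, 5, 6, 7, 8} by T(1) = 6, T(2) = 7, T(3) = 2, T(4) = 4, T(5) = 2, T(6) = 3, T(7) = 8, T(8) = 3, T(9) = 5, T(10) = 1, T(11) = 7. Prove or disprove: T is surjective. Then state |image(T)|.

Every element of the codomain has a preimage: 1 = T(10), 2 = T(3), 3 = T(6), 4 = T(4), 5 = T(9), 6 = T(1), 7 = T(2), 8 = T(7).
Therefore T is surjective.
The image of T is {1, 2, 3, 4, 5, 6, 7, 8}, which has 8 elements.

8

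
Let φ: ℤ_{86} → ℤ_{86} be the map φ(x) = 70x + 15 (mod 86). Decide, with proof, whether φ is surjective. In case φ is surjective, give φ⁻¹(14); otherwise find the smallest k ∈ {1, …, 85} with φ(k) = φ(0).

Recall that φ is surjective if every y in the codomain equals φ(x) for some x in the domain.
Since gcd(70, 86) = 2, we have 70x ≡ 0 (mod 2) for all x, so φ(x) ≡ 1 (mod 2).
But 0 ≢ 1 (mod 2), so 0 ∈ ℤ_{86} has no preimage. So φ is not surjective.
Since φ is not surjective, we find the least positive k with φ(k) = φ(0): this means 70k ≡ 0 (mod 86), i.e. 86 ∣ 70k. Since gcd(70, 86) = 2, dividing through by 2 this holds exactly when 43 ∣ 35k, and as gcd(35, 43) = 1, exactly when 43 ∣ k.
The smallest positive such k is 43.

43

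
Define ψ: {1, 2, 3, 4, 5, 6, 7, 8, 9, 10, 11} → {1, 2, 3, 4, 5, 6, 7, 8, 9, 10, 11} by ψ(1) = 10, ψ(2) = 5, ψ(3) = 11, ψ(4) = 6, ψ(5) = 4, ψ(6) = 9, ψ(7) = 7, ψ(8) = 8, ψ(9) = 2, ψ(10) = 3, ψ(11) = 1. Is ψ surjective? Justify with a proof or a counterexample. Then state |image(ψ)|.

11

Every element of the codomain has a preimage: 1 = ψ(11), 2 = ψ(9), 3 = ψ(10), 4 = ψ(5), 5 = ψ(2), 6 = ψ(4), 7 = ψ(7), 8 = ψ(8), 9 = ψ(6), 10 = ψ(1), 11 = ψ(3).
So ψ is surjective.
The image of ψ is {1, 2, 3, 4, 5, 6, 7, 8, 9, 10, 11}, which has 11 elements.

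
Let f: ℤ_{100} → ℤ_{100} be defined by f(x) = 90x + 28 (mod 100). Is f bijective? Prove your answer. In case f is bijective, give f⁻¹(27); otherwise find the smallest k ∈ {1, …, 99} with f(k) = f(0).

Recall that f is injective if f(x_1) = f(x_2) implies x_1 = x_2.
We have gcd(90, 100) = 10 > 1. Taking x_1 = 0 and x_2 = 10: f(0) = 28 and f(10) = 90·10 + 28 = 928 ≡ 28 (mod 100).
So f(0) = f(10) while 0 ≠ 10, hence f is not injective, hence not bijective.
Since f is not bijective, we find the least positive k with f(k) = f(0): this means 90k ≡ 0 (mod 100), i.e. 100 ∣ 90k. Since gcd(90, 100) = 10, dividing through by 10 this holds exactly when 10 ∣ 9k, and as gcd(9, 10) = 1, exactly when 10 ∣ k.
The smallest positive such k is 10.

10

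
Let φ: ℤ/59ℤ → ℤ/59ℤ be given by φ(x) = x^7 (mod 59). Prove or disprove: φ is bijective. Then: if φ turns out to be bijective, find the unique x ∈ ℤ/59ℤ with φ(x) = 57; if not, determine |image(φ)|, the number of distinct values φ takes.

48

Since 59 is prime, the nonzero elements of ℤ/59ℤ form a cyclic group of order 58.
As gcd(7, 58) = 1, raising to the 7th power is a bijection on this group: if u^7 ≡ v^7 then (uv^{−1})^7 = 1, and the only element of order dividing gcd(7, 58) = 1 is 1, so u = v.
With φ(0) = 0 this makes φ injective on all of ℤ/59ℤ, hence bijective (finite equal-size domain and codomain). In particular φ is bijective.
Since φ is bijective, we find the preimage of 57. The inverse of x ↦ x^7 on (ℤ/59ℤ)^× is x ↦ x^25, because 7·25 = 175 = 3·58 + 1 ≡ 1 (mod 58) and x^{58} = 1 for x ≠ 0 (Fermat). So φ⁻¹(57) = 57^25 mod 59.
Repeated squaring mod 59: 57^1 ≡ 57, 57^2 ≡ 57² = 3249 ≡ 4, 57^4 ≡ 4² = 16, 57^8 ≡ 16² = 256 ≡ 20, 57^16 ≡ 20² = 400 ≡ 46. Since 25 = 16 + 8 + 1, 57^25 ≡ 46·20·57: 46·20 = 920 ≡ 35, then 35·57 = 1995 ≡ 48. So 57^25 ≡ 48 (mod 59).
Hence φ⁻¹(57) = 48.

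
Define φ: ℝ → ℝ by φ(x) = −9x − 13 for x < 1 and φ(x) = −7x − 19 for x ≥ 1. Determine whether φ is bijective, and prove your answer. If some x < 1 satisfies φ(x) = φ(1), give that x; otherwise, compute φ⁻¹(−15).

2/9

Both pieces are strictly decreasing (slopes −9 and −7), so each is injective on its own interval.
The left piece maps (−∞, 1) onto (−22, ∞); the right piece maps [1, ∞) onto (−∞, −26].
The images leave a gap (−22 has no preimage), so φ is not surjective, hence not bijective.
Because the two images are disjoint, no x < 1 has φ(x) = φ(1), so we compute φ⁻¹(−15): −15 lies in (−22, ∞), so solve −9x − 13 = −15: x = (−15 + 13)/(−9) = 2/9.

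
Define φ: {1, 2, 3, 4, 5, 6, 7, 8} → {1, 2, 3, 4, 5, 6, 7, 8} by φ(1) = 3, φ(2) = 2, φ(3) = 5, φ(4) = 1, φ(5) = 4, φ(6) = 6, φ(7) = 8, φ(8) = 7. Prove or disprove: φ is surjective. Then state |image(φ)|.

8

Every element of the codomain has a preimage: 1 = φ(4), 2 = φ(2), 3 = φ(1), 4 = φ(5), 5 = φ(3), 6 = φ(6), 7 = φ(8), 8 = φ(7).
Thus φ is surjective.
The image of φ is {1, 2, 3, 4, 5, 6, 7, 8}, which has 8 elements.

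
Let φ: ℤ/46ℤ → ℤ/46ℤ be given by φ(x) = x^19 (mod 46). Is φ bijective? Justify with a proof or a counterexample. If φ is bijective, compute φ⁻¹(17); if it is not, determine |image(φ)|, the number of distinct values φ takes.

43

Computing x^19 mod 46 for each x (by repeated squaring, reducing mod 46 at every step), the values φ(0), φ(1), …, φ(45) are: 0, 1, 26, 29, 32, 7, 18, 11, 4, 13, 44, 15, 8, 25, 10, 19, 12, 5, 16, 37, 40, 43, 22, 23, 24, 3, 6, 9, 30, 41, 34, 27, 36, 21, 38, 31, 2, 33, 42, 35, 28, 39, 14, 17, 20, 45.
Every element of ℤ/46ℤ appears exactly once in this list, so φ is a bijection, and in particular bijective.
Since φ is bijective, we read off the preimage of 17 from the same table: φ(43) = 17, so φ⁻¹(17) = 43.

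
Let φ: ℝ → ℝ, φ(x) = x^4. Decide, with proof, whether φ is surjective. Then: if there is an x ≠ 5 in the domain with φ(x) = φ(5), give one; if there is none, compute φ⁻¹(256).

Since 4 is even, x^4 ≥ 0 for all x ∈ ℝ, so −1 ∈ ℝ has no preimage. Thus φ is not surjective.
For the follow-up, such an x exists: taking x = −5 ∈ ℝ gives φ(−5) = 625 = φ(5) with −5 ≠ 5.

-5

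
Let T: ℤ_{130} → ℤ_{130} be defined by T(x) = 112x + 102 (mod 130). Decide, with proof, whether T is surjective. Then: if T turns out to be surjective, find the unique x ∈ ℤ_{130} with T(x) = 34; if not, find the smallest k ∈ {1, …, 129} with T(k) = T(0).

65

Since gcd(112, 130) = 2, we have 112x ≡ 0 (mod 2) for all x, so T(x) ≡ 0 (mod 2).
But 1 ≢ 0 (mod 2), so 1 ∈ ℤ_{130} has no preimage. Thus T is not surjective.
Since T is not surjective, we find the least positive k with T(k) = T(0): this means 112k ≡ 0 (mod 130), i.e. 130 ∣ 112k. Since gcd(112, 130) = 2, dividing through by 2 this holds exactly when 65 ∣ 56k, and as gcd(56, 65) = 1, exactly when 65 ∣ k.
The smallest positive such k is 65.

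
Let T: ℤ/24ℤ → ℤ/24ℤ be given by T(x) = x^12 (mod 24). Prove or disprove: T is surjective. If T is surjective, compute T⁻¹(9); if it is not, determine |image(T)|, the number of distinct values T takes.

4

T(2): Repeated squaring mod 24: 2^1 ≡ 2, 2^2 ≡ 2² = 4, 2^4 ≡ 4² = 16, 2^8 ≡ 16² = 256 ≡ 16. Since 12 = 8 + 4, 2^12 ≡ 16·16: 16·16 = 256 ≡ 16. So 2^12 ≡ 16 (mod 24).
T(4): Repeated squaring mod 24: 4^1 ≡ 4, 4^2 ≡ 4² = 16, 4^4 ≡ 16² = 256 ≡ 16, 4^8 ≡ 16² = 256 ≡ 16. Since 12 = 8 + 4, 4^12 ≡ 16·16: 16·16 = 256 ≡ 16. So 4^12 ≡ 16 (mod 24).
So T(2) = T(4) = 16 while 2 ≠ 4, thus T is not injective.
A non-injective map from the 24-element set ℤ/24ℤ to itself takes at most 23 distinct values, so it cannot be surjective. Thus T is not surjective.
Since T is not surjective, we determine |image(T)|. Computing x^12 mod 24 for each x (by repeated squaring, reducing mod 24 at every step), the values T(0), T(1), …, T(23) are: 0, 1, 16, 9, 16, 1, 0, 1, 16, 9, 16, 1, 0, 1, 16, 9, 16, 1, 0, 1, 16, 9, 16, 1.
The distinct values are {0, 1, 9, 16}; there are 4 of them.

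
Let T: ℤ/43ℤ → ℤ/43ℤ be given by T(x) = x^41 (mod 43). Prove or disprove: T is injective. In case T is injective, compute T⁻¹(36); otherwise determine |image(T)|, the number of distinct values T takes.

Since 43 is prime, the nonzero elements of ℤ/43ℤ form a cyclic group of order 42.
As gcd(41, 42) = 1, raising to the 41st power is a bijection on this group: if u^41 ≡ v^41 then (uv^{−1})^41 = 1, and the only element of order dividing gcd(41, 42) = 1 is 1, so u = v.
With T(0) = 0 this makes T injective on all of ℤ/43ℤ, hence bijective (finite equal-size domain and codomain). In particular T is injective.
Since T is injective, we find the preimage of 36. The inverse of x ↦ x^41 on (ℤ/43ℤ)^× is x ↦ x^41, because 41·41 = 1681 = 40·42 + 1 ≡ 1 (mod 42) and x^{42} = 1 for x ≠ 0 (Fermat). So T⁻¹(36) = 36^41 mod 43.
Repeated squaring mod 43: 36^1 ≡ 36, 36^2 ≡ 36² = 1296 ≡ 6, 36^4 ≡ 6² = 36, 36^8 ≡ 36² = 1296 ≡ 6, 36^16 ≡ 6² = 36, 36^32 ≡ 36² = 1296 ≡ 6. Since 41 = 32 + 8 + 1, 36^41 ≡ 6·6·36: 6·6 = 36, then 36·36 = 1296 ≡ 6. So 36^41 ≡ 6 (mod 43).
Hence T⁻¹(36) = 6.

6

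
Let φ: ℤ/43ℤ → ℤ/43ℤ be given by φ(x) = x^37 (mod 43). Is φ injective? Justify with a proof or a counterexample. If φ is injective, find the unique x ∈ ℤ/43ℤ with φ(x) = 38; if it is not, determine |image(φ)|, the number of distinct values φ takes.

Since 43 is prime, the nonzero elements of ℤ/43ℤ form a cyclic group of order 42.
As gcd(37, 42) = 1, raising to the 37th power is a bijection on this group: if a^37 ≡ b^37 then (ab^{−1})^37 = 1, and the only element of order dividing gcd(37, 42) = 1 is 1, so a = b.
With φ(0) = 0 this makes φ injective on all of ℤ/43ℤ, hence bijective (finite equal-size domain and codomain). In particular φ is injective.
Since φ is injective, we find the preimage of 38. The inverse of x ↦ x^37 on (ℤ/43ℤ)^× is x ↦ x^25, because 37·25 = 925 = 22·42 + 1 ≡ 1 (mod 42) and x^{42} = 1 for x ≠ 0 (Fermat). So φ⁻¹(38) = 38^25 mod 43.
Repeated squaring mod 43: 38^1 ≡ 38, 38^2 ≡ 38² = 1444 ≡ 25, 38^4 ≡ 25² = 625 ≡ 23, 38^8 ≡ 23² = 529 ≡ 13, 38^16 ≡ 13² = 169 ≡ 40. Since 25 = 16 + 8 + 1, 38^25 ≡ 40·13·38: 40·13 = 520 ≡ 4, then 4·38 = 152 ≡ 23. So 38^25 ≡ 23 (mod 43).
Hence φ⁻¹(38) = 23.

23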